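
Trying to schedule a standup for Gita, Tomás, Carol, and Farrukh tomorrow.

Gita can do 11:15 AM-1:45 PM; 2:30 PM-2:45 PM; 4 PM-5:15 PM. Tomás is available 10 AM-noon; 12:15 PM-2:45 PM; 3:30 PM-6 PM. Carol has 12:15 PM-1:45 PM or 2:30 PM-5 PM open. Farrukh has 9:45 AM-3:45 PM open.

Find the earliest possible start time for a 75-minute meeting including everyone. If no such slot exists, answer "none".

Gita ∩ Tomás: 11:15-12:00, 12:15-13:45, 14:30-14:45, 16:00-17:15.
Gita ∩ Tomás ∩ Carol: 12:15-13:45, 14:30-14:45, 16:00-17:00.
Gita ∩ Tomás ∩ Carol ∩ Farrukh: 12:15-13:45, 14:30-14:45.
Those are the intersection windows.
The first common window of at least 75 minutes is 12:15-13:45, so the earliest start is 12:15.

12:15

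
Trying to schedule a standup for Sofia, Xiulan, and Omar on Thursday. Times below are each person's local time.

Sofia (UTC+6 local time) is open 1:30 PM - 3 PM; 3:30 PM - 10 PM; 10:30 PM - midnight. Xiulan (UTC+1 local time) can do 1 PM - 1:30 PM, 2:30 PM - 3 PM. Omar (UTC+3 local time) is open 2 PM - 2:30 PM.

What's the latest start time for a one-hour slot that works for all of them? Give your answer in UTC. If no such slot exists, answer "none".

none

Sofia in UTC: 07:30-09:00, 09:30-16:00, 16:30-18:00 (subtract 6h to convert from UTC+6).
Xiulan in UTC: 12:00-12:30, 13:30-14:00 (subtract 1h to convert from UTC+1).
Omar in UTC: 11:00-11:30 (subtract 3h to convert from UTC+3).
Sofia ∩ Xiulan: 12:00-12:30, 13:30-14:00.
Sofia ∩ Xiulan ∩ Omar: ∅.
There is no time when everyone is free.
No common window is at least 60 minutes long.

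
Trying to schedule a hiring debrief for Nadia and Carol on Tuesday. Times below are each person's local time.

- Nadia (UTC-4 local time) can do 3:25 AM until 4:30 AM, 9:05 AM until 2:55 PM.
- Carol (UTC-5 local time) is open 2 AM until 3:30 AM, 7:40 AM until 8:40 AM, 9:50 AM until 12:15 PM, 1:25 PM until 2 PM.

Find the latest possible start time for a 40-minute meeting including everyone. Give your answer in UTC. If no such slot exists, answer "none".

Nadia in UTC: 07:25-08:30, 13:05-18:55 (add 4h to convert from UTC-4).
Carol in UTC: 07:00-08:30, 12:40-13:40, 14:50-17:15, 18:25-19:00 (add 5h to convert from UTC-5).
Nadia ∩ Carol: 07:25-08:30, 13:05-13:40, 14:50-17:15, 18:25-18:55.
So the common availability across everyone is 07:25-08:30, 13:05-13:40, 14:50-17:15, 18:25-18:55.
The last common window of at least 40 minutes is 14:50-17:15; a 40-minute meeting can start as late as 16:35 and still end by 17:15.

16:35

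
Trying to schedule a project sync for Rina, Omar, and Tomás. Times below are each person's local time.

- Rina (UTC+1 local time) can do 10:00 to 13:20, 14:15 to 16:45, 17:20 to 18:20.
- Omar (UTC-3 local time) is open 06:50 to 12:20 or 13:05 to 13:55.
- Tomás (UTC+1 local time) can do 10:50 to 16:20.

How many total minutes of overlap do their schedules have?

275

Rina in UTC: 09:00-12:20, 13:15-15:45, 16:20-17:20 (subtract 1h to convert from UTC+1).
Omar in UTC: 09:50-15:20, 16:05-16:55 (add 3h to convert from UTC-3).
Tomás in UTC: 09:50-15:20 (subtract 1h to convert from UTC+1).
Rina ∩ Omar: 09:50-12:20, 13:15-15:20, 16:20-16:55.
Rina ∩ Omar ∩ Tomás: 09:50-12:20, 13:15-15:20.
Those are the intersection windows.
Summing the common windows: 150 + 125 = 275 minutes.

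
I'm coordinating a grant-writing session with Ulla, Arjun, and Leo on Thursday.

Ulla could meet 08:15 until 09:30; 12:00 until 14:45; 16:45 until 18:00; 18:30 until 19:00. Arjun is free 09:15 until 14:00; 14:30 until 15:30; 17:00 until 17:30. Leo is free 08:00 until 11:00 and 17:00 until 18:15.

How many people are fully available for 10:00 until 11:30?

Arjun can make the full 10:00-11:30 slot — that's 1.

1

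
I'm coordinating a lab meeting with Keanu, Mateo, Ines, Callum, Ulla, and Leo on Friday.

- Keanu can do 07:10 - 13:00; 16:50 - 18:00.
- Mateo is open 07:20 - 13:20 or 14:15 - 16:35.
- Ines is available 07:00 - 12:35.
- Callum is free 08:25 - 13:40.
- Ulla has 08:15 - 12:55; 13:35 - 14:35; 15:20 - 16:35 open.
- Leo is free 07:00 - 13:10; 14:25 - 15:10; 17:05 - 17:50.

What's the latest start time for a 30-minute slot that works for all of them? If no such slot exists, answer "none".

Keanu ∩ Mateo: 07:20-13:00.
Keanu ∩ Mateo ∩ Ines: 07:20-12:35.
Keanu ∩ Mateo ∩ Ines ∩ Callum: 08:25-12:35.
Keanu ∩ Mateo ∩ Ines ∩ Callum ∩ Ulla: 08:25-12:35.
Keanu ∩ Mateo ∩ Ines ∩ Callum ∩ Ulla ∩ Leo: 08:25-12:35.
The last common window of at least 30 minutes is 08:25-12:35; a 30-minute meeting can start as late as 12:05 and still end by 12:35.

12:05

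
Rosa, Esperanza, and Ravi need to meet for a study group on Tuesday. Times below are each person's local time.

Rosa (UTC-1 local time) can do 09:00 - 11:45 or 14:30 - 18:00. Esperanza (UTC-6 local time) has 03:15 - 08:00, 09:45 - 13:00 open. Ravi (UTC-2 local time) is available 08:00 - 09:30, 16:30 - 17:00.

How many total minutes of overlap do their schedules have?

120

Rosa in UTC: 10:00-12:45, 15:30-19:00 (add 1h to convert from UTC-1).
Esperanza in UTC: 09:15-14:00, 15:45-19:00 (add 6h to convert from UTC-6).
Ravi in UTC: 10:00-11:30, 18:30-19:00 (add 2h to convert from UTC-2).
Rosa ∩ Esperanza: 10:00-12:45, 15:45-19:00.
Rosa ∩ Esperanza ∩ Ravi: 10:00-11:30, 18:30-19:00.
Summing the common windows: 90 + 30 = 120 minutes.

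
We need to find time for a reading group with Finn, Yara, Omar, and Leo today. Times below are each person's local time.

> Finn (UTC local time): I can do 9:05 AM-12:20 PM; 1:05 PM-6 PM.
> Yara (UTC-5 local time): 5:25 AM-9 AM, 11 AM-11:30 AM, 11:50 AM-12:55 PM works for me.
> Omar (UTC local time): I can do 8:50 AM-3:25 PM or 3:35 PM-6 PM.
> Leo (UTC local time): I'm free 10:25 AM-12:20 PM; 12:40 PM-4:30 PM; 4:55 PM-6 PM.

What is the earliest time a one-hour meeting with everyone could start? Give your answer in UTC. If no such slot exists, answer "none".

Finn in UTC: 09:05-12:20, 13:05-18:00.
Yara in UTC: 10:25-14:00, 16:00-16:30, 16:50-17:55 (add 5h to convert from UTC-5).
Omar in UTC: 08:50-15:25, 15:35-18:00.
Leo in UTC: 10:25-12:20, 12:40-16:30, 16:55-18:00.
Finn ∩ Yara: 10:25-12:20, 13:05-14:00, 16:00-16:30, 16:50-17:55.
Finn ∩ Yara ∩ Omar: 10:25-12:20, 13:05-14:00, 16:00-16:30, 16:50-17:55.
Finn ∩ Yara ∩ Omar ∩ Leo: 10:25-12:20, 13:05-14:00, 16:00-16:30, 16:55-17:55.
The first common window of at least 60 minutes is 10:25-12:20, so the earliest start is 10:25.

10:25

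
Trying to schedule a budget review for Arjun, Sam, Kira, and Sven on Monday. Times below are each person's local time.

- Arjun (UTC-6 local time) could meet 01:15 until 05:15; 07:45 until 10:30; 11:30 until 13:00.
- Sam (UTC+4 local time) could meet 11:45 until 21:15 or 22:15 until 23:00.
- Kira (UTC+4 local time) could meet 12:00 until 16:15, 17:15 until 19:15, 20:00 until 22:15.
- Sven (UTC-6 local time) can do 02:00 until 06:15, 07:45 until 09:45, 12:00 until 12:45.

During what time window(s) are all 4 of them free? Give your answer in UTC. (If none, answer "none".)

Arjun in UTC: 07:15-11:15, 13:45-16:30, 17:30-19:00 (add 6h to convert from UTC-6).
Sam in UTC: 07:45-17:15, 18:15-19:00 (subtract 4h to convert from UTC+4).
Kira in UTC: 08:00-12:15, 13:15-15:15, 16:00-18:15 (subtract 4h to convert from UTC+4).
Sven in UTC: 08:00-12:15, 13:45-15:45, 18:00-18:45 (add 6h to convert from UTC-6).
Arjun ∩ Sam: 07:45-11:15, 13:45-16:30, 18:15-19:00.
Arjun ∩ Sam ∩ Kira: 08:00-11:15, 13:45-15:15, 16:00-16:30.
Arjun ∩ Sam ∩ Kira ∩ Sven: 08:00-11:15, 13:45-15:15.

08:00-11:15, 13:45-15:15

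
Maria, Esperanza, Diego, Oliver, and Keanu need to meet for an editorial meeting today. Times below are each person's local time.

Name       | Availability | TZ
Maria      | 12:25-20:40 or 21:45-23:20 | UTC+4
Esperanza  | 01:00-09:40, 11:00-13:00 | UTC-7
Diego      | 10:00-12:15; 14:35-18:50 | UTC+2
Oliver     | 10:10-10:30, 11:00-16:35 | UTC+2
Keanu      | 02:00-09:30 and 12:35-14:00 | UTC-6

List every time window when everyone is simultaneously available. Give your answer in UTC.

08:25-08:30, 09:00-10:15, 12:35-14:35

Maria in UTC: 08:25-16:40, 17:45-19:20 (subtract 4h to convert from UTC+4).
Esperanza in UTC: 08:00-16:40, 18:00-20:00 (add 7h to convert from UTC-7).
Diego in UTC: 08:00-10:15, 12:35-16:50 (subtract 2h to convert from UTC+2).
Oliver in UTC: 08:10-08:30, 09:00-14:35 (subtract 2h to convert from UTC+2).
Keanu in UTC: 08:00-15:30, 18:35-20:00 (add 6h to convert from UTC-6).
Maria ∩ Esperanza: 08:25-16:40, 18:00-19:20.
Maria ∩ Esperanza ∩ Diego: 08:25-10:15, 12:35-16:40.
Maria ∩ Esperanza ∩ Diego ∩ Oliver: 08:25-08:30, 09:00-10:15, 12:35-14:35.
Maria ∩ Esperanza ∩ Diego ∩ Oliver ∩ Keanu: 08:25-08:30, 09:00-10:15, 12:35-14:35.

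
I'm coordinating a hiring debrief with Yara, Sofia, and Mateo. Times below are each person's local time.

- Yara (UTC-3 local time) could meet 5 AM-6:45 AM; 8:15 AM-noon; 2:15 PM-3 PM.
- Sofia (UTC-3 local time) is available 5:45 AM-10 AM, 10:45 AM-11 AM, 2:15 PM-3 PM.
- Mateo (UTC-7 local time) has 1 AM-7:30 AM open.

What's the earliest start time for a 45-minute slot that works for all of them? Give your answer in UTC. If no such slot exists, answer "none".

Yara in UTC: 08:00-09:45, 11:15-15:00, 17:15-18:00 (add 3h to convert from UTC-3).
Sofia in UTC: 08:45-13:00, 13:45-14:00, 17:15-18:00 (add 3h to convert from UTC-3).
Mateo in UTC: 08:00-14:30 (add 7h to convert from UTC-7).
Yara ∩ Sofia: 08:45-09:45, 11:15-13:00, 13:45-14:00, 17:15-18:00.
Yara ∩ Sofia ∩ Mateo: 08:45-09:45, 11:15-13:00, 13:45-14:00.
The first common window of at least 45 minutes is 08:45-09:45, so the earliest start is 08:45.

08:45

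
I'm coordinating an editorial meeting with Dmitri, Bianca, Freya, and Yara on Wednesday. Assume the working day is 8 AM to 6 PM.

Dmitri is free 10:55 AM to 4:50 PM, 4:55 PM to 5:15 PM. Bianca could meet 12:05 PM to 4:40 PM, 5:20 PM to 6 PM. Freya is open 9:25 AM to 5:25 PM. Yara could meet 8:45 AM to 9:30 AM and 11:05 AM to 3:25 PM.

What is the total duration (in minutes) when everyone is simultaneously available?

200

Dmitri ∩ Bianca: 12:05-16:40.
Dmitri ∩ Bianca ∩ Freya: 12:05-16:40.
Dmitri ∩ Bianca ∩ Freya ∩ Yara: 12:05-15:25.
Those are the intersection windows.
That's a single block of 200 minutes.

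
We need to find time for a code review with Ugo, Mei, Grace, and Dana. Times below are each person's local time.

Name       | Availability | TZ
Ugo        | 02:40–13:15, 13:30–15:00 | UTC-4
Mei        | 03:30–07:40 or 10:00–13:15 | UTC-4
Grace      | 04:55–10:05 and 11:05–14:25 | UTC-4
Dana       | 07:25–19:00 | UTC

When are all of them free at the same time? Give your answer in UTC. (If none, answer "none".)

Ugo in UTC: 06:40-17:15, 17:30-19:00 (add 4h to convert from UTC-4).
Mei in UTC: 07:30-11:40, 14:00-17:15 (add 4h to convert from UTC-4).
Grace in UTC: 08:55-14:05, 15:05-18:25 (add 4h to convert from UTC-4).
Dana in UTC: 07:25-19:00.
Ugo ∩ Mei: 07:30-11:40, 14:00-17:15.
Ugo ∩ Mei ∩ Grace: 08:55-11:40, 14:00-14:05, 15:05-17:15.
Ugo ∩ Mei ∩ Grace ∩ Dana: 08:55-11:40, 14:00-14:05, 15:05-17:15.
So the common availability across everyone is 08:55-11:40, 14:00-14:05, 15:05-17:15.

08:55-11:40, 14:00-14:05, 15:05-17:15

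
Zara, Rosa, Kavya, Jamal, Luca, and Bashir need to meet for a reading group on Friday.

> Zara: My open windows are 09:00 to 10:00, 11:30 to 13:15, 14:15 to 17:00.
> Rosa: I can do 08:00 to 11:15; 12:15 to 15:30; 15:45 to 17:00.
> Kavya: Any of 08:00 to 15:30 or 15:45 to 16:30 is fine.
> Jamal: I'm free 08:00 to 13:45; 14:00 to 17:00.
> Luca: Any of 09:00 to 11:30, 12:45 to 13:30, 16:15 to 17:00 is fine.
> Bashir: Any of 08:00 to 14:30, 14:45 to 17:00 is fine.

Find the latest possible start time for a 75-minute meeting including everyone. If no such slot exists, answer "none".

none

Zara ∩ Rosa: 09:00-10:00, 12:15-13:15, 14:15-15:30, 15:45-17:00.
Zara ∩ Rosa ∩ Kavya: 09:00-10:00, 12:15-13:15, 14:15-15:30, 15:45-16:30.
Zara ∩ Rosa ∩ Kavya ∩ Jamal: 09:00-10:00, 12:15-13:15, 14:15-15:30, 15:45-16:30.
Zara ∩ Rosa ∩ Kavya ∩ Jamal ∩ Luca: 09:00-10:00, 12:45-13:15, 16:15-16:30.
Zara ∩ Rosa ∩ Kavya ∩ Jamal ∩ Luca ∩ Bashir: 09:00-10:00, 12:45-13:15, 16:15-16:30.
So the common availability across everyone is 09:00-10:00, 12:45-13:15, 16:15-16:30.
No common window is at least 75 minutes long.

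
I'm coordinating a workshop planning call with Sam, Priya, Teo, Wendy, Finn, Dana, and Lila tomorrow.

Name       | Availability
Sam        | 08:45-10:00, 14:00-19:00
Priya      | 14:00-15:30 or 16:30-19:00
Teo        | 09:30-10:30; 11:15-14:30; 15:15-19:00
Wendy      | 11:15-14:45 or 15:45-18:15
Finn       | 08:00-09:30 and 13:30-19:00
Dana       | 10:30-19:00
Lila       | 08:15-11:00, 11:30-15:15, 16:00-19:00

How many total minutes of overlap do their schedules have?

Sam ∩ Priya: 14:00-15:30, 16:30-19:00.
Sam ∩ Priya ∩ Teo: 14:00-14:30, 15:15-15:30, 16:30-19:00.
Sam ∩ Priya ∩ Teo ∩ Wendy: 14:00-14:30, 16:30-18:15.
Sam ∩ Priya ∩ Teo ∩ Wendy ∩ Finn: 14:00-14:30, 16:30-18:15.
Sam ∩ Priya ∩ Teo ∩ Wendy ∩ Finn ∩ Dana: 14:00-14:30, 16:30-18:15.
Sam ∩ Priya ∩ Teo ∩ Wendy ∩ Finn ∩ Dana ∩ Lila: 14:00-14:30, 16:30-18:15.
Summing the common windows: 30 + 105 = 135 minutes.

135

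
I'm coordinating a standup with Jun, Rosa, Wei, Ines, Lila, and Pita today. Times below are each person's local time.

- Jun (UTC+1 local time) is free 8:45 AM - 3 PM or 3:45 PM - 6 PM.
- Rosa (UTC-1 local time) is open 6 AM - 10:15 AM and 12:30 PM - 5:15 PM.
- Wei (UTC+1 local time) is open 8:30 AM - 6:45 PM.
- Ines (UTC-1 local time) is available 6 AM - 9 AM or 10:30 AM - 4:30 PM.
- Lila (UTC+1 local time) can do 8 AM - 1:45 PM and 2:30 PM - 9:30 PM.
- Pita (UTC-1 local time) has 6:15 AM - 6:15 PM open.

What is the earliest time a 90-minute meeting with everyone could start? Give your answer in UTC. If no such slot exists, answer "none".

07:45

Jun in UTC: 07:45-14:00, 14:45-17:00 (subtract 1h to convert from UTC+1).
Rosa in UTC: 07:00-11:15, 13:30-18:15 (add 1h to convert from UTC-1).
Wei in UTC: 07:30-17:45 (subtract 1h to convert from UTC+1).
Ines in UTC: 07:00-10:00, 11:30-17:30 (add 1h to convert from UTC-1).
Lila in UTC: 07:00-12:45, 13:30-20:30 (subtract 1h to convert from UTC+1).
Pita in UTC: 07:15-19:15 (add 1h to convert from UTC-1).
Jun ∩ Rosa: 07:45-11:15, 13:30-14:00, 14:45-17:00.
Jun ∩ Rosa ∩ Wei: 07:45-11:15, 13:30-14:00, 14:45-17:00.
Jun ∩ Rosa ∩ Wei ∩ Ines: 07:45-10:00, 13:30-14:00, 14:45-17:00.
Jun ∩ Rosa ∩ Wei ∩ Ines ∩ Lila: 07:45-10:00, 13:30-14:00, 14:45-17:00.
Jun ∩ Rosa ∩ Wei ∩ Ines ∩ Lila ∩ Pita: 07:45-10:00, 13:30-14:00, 14:45-17:00.
The first common window of at least 90 minutes is 07:45-10:00, so the earliest start is 07:45.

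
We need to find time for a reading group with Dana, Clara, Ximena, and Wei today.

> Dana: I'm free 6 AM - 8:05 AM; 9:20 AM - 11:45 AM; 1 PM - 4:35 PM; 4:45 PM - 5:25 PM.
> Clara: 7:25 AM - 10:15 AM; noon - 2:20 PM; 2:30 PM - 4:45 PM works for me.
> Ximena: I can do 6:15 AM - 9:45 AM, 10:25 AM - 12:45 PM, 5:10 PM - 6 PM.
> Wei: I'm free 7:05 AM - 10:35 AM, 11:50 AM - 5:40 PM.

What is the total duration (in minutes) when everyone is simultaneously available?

65

Dana ∩ Clara: 07:25-08:05, 09:20-10:15, 13:00-14:20, 14:30-16:35.
Dana ∩ Clara ∩ Ximena: 07:25-08:05, 09:20-09:45.
Dana ∩ Clara ∩ Ximena ∩ Wei: 07:25-08:05, 09:20-09:45.
Summing the common windows: 40 + 25 = 65 minutes.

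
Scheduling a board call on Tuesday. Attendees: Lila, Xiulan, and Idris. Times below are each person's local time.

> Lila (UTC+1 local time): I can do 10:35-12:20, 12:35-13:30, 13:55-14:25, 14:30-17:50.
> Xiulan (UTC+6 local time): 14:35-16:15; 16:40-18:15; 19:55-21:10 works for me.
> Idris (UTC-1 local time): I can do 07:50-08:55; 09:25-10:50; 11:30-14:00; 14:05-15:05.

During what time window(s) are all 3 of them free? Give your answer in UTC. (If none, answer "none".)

09:35-09:55, 10:40-11:20, 11:35-11:50, 13:55-15:00, 15:05-15:10

Lila in UTC: 09:35-11:20, 11:35-12:30, 12:55-13:25, 13:30-16:50 (subtract 1h to convert from UTC+1).
Xiulan in UTC: 08:35-10:15, 10:40-12:15, 13:55-15:10 (subtract 6h to convert from UTC+6).
Idris in UTC: 08:50-09:55, 10:25-11:50, 12:30-15:00, 15:05-16:05 (add 1h to convert from UTC-1).
Lila ∩ Xiulan: 09:35-10:15, 10:40-11:20, 11:35-12:15, 13:55-15:10.
Lila ∩ Xiulan ∩ Idris: 09:35-09:55, 10:40-11:20, 11:35-11:50, 13:55-15:00, 15:05-15:10.
Those are the intersection windows.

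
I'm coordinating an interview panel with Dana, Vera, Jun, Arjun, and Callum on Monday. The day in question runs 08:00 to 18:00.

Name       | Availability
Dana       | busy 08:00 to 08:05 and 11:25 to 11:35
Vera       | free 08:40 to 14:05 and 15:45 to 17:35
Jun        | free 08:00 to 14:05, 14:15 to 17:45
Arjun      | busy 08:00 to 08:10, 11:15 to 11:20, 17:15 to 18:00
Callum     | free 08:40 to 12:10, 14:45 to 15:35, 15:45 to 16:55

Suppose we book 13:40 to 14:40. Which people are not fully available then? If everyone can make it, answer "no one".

Dana free: 08:05-11:25, 11:35-18:00 (invert busy blocks within the working day).
Vera free: 08:40-14:05, 15:45-17:35.
Jun free: 08:00-14:05, 14:15-17:45.
Arjun free: 08:10-11:15, 11:20-17:15 (invert busy blocks within the working day).
Callum free: 08:40-12:10, 14:45-15:35, 15:45-16:55.
Dana: free for 13:40-14:40. Vera: not fully free for 13:40-14:40. Jun: not fully free for 13:40-14:40. Arjun: free for 13:40-14:40. Callum: not fully free for 13:40-14:40.

Callum, Jun, Vera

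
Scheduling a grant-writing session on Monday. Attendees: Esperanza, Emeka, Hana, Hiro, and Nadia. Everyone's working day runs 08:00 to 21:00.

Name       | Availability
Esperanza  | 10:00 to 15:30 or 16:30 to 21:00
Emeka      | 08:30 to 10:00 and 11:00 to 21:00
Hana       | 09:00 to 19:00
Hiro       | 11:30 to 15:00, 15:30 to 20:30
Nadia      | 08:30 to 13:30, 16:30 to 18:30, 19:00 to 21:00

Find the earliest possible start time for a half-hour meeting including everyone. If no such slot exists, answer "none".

11:30

Esperanza ∩ Emeka: 11:00-15:30, 16:30-21:00.
Esperanza ∩ Emeka ∩ Hana: 11:00-15:30, 16:30-19:00.
Esperanza ∩ Emeka ∩ Hana ∩ Hiro: 11:30-15:00, 16:30-19:00.
Esperanza ∩ Emeka ∩ Hana ∩ Hiro ∩ Nadia: 11:30-13:30, 16:30-18:30.
The first common window of at least 30 minutes is 11:30-13:30, so the earliest start is 11:30.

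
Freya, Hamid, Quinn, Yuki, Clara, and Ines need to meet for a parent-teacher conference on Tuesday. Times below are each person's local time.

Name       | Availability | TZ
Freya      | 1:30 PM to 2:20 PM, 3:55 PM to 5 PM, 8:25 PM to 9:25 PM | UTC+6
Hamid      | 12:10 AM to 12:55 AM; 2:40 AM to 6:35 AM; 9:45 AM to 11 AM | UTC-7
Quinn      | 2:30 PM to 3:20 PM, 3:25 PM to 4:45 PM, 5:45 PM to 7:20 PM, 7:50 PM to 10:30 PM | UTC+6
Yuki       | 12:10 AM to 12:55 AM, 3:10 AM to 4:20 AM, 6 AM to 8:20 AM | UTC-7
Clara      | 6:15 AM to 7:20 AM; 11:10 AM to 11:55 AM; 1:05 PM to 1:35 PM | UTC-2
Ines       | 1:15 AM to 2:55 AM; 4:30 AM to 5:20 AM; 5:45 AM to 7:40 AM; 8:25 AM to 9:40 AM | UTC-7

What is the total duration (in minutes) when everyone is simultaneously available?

0

Freya in UTC: 07:30-08:20, 09:55-11:00, 14:25-15:25 (subtract 6h to convert from UTC+6).
Hamid in UTC: 07:10-07:55, 09:40-13:35, 16:45-18:00 (add 7h to convert from UTC-7).
Quinn in UTC: 08:30-09:20, 09:25-10:45, 11:45-13:20, 13:50-16:30 (subtract 6h to convert from UTC+6).
Yuki in UTC: 07:10-07:55, 10:10-11:20, 13:00-15:20 (add 7h to convert from UTC-7).
Clara in UTC: 08:15-09:20, 13:10-13:55, 15:05-15:35 (add 2h to convert from UTC-2).
Ines in UTC: 08:15-09:55, 11:30-12:20, 12:45-14:40, 15:25-16:40 (add 7h to convert from UTC-7).
Freya ∩ Hamid: 07:30-07:55, 09:55-11:00.
Freya ∩ Hamid ∩ Quinn: 09:55-10:45.
Freya ∩ Hamid ∩ Quinn ∩ Yuki: 10:10-10:45.
Freya ∩ Hamid ∩ Quinn ∩ Yuki ∩ Clara: ∅.
Freya ∩ Hamid ∩ Quinn ∩ Yuki ∩ Clara ∩ Ines: ∅.
There is no time when everyone is free.
There is no common window, so the total is 0 minutes.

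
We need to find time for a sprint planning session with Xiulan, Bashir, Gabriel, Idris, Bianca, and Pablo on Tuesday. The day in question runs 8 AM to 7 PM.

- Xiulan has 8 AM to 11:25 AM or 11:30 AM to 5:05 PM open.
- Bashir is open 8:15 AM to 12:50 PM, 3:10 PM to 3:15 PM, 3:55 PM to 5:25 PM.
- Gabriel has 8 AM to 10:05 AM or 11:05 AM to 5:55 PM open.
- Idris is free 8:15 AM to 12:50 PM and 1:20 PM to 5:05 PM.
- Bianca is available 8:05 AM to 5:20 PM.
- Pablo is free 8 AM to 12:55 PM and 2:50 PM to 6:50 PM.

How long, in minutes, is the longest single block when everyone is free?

110

Xiulan ∩ Bashir: 08:15-11:25, 11:30-12:50, 15:10-15:15, 15:55-17:05.
Xiulan ∩ Bashir ∩ Gabriel: 08:15-10:05, 11:05-11:25, 11:30-12:50, 15:10-15:15, 15:55-17:05.
Xiulan ∩ Bashir ∩ Gabriel ∩ Idris: 08:15-10:05, 11:05-11:25, 11:30-12:50, 15:10-15:15, 15:55-17:05.
Xiulan ∩ Bashir ∩ Gabriel ∩ Idris ∩ Bianca: 08:15-10:05, 11:05-11:25, 11:30-12:50, 15:10-15:15, 15:55-17:05.
Xiulan ∩ Bashir ∩ Gabriel ∩ Idris ∩ Bianca ∩ Pablo: 08:15-10:05, 11:05-11:25, 11:30-12:50, 15:10-15:15, 15:55-17:05.
The longest is 08:15-10:05 at 110 minutes.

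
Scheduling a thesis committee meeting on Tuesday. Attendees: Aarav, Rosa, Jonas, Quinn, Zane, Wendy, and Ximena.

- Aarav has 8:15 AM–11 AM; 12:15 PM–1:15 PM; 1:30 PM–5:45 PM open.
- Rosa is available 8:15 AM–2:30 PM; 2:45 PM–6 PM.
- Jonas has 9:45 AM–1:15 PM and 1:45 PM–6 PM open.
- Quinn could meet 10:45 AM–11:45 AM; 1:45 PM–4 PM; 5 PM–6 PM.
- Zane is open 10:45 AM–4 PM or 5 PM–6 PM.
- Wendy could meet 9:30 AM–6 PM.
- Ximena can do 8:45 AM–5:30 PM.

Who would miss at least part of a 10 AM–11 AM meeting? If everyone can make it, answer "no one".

Aarav: free for 10:00-11:00. Rosa: free for 10:00-11:00. Jonas: free for 10:00-11:00. Quinn: not fully free for 10:00-11:00. Zane: not fully free for 10:00-11:00. Wendy: free for 10:00-11:00. Ximena: free for 10:00-11:00.

Quinn, Zane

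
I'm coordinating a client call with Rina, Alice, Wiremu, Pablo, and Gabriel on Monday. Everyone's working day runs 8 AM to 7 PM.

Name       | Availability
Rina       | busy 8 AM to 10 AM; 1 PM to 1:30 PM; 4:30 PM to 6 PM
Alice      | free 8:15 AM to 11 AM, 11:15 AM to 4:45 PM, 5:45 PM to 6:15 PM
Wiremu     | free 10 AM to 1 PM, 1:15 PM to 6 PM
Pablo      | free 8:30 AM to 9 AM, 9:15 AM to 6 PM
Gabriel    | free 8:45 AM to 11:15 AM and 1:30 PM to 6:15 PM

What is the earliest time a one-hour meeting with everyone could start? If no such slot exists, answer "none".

Rina free: 10:00-13:00, 13:30-16:30, 18:00-19:00 (invert busy blocks within the working day).
Alice free: 08:15-11:00, 11:15-16:45, 17:45-18:15.
Wiremu free: 10:00-13:00, 13:15-18:00.
Pablo free: 08:30-09:00, 09:15-18:00.
Gabriel free: 08:45-11:15, 13:30-18:15.
Rina ∩ Alice: 10:00-11:00, 11:15-13:00, 13:30-16:30, 18:00-18:15.
Rina ∩ Alice ∩ Wiremu: 10:00-11:00, 11:15-13:00, 13:30-16:30.
Rina ∩ Alice ∩ Wiremu ∩ Pablo: 10:00-11:00, 11:15-13:00, 13:30-16:30.
Rina ∩ Alice ∩ Wiremu ∩ Pablo ∩ Gabriel: 10:00-11:00, 13:30-16:30.
Those are the intersection windows.
The first common window of at least 60 minutes is 10:00-11:00, so the earliest start is 10:00.

10:00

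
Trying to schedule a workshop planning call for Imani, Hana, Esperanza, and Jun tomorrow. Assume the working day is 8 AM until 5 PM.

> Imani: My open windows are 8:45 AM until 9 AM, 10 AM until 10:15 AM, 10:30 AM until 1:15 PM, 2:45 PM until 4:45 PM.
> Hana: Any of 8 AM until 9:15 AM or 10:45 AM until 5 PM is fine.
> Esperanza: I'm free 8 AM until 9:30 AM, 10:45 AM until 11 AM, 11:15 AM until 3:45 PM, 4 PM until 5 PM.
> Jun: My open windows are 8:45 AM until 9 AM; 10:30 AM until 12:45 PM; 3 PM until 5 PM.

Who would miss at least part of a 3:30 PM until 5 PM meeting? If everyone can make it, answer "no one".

Imani: not fully free for 15:30-17:00. Hana: free for 15:30-17:00. Esperanza: not fully free for 15:30-17:00. Jun: free for 15:30-17:00.

Esperanza, Imani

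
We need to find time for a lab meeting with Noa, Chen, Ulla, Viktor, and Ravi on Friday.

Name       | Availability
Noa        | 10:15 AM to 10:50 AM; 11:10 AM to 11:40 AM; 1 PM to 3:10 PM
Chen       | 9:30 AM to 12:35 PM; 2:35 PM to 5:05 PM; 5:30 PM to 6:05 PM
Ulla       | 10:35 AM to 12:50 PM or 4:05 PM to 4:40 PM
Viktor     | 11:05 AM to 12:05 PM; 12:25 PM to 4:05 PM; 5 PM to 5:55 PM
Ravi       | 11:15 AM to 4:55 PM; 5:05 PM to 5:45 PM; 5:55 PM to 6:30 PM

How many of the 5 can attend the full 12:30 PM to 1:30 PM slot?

2

Viktor and Ravi can make the full 12:30-13:30 slot — that's 2.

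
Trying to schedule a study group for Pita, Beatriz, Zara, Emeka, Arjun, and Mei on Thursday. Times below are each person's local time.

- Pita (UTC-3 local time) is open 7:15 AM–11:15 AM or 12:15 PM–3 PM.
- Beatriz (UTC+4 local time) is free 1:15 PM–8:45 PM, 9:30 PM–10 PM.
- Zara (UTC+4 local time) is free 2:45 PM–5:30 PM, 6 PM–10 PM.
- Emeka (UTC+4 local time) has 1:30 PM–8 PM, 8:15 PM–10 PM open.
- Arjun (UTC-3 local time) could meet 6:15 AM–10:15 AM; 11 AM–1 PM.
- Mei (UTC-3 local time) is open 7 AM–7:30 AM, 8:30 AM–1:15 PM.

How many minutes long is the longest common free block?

Pita in UTC: 10:15-14:15, 15:15-18:00 (add 3h to convert from UTC-3).
Beatriz in UTC: 09:15-16:45, 17:30-18:00 (subtract 4h to convert from UTC+4).
Zara in UTC: 10:45-13:30, 14:00-18:00 (subtract 4h to convert from UTC+4).
Emeka in UTC: 09:30-16:00, 16:15-18:00 (subtract 4h to convert from UTC+4).
Arjun in UTC: 09:15-13:15, 14:00-16:00 (add 3h to convert from UTC-3).
Mei in UTC: 10:00-10:30, 11:30-16:15 (add 3h to convert from UTC-3).
Pita ∩ Beatriz: 10:15-14:15, 15:15-16:45, 17:30-18:00.
Pita ∩ Beatriz ∩ Zara: 10:45-13:30, 14:00-14:15, 15:15-16:45, 17:30-18:00.
Pita ∩ Beatriz ∩ Zara ∩ Emeka: 10:45-13:30, 14:00-14:15, 15:15-16:00, 16:15-16:45, 17:30-18:00.
Pita ∩ Beatriz ∩ Zara ∩ Emeka ∩ Arjun: 10:45-13:15, 14:00-14:15, 15:15-16:00.
Pita ∩ Beatriz ∩ Zara ∩ Emeka ∩ Arjun ∩ Mei: 11:30-13:15, 14:00-14:15, 15:15-16:00.
So the common availability across everyone is 11:30-13:15, 14:00-14:15, 15:15-16:00.
The longest is 11:30-13:15 at 105 minutes.

105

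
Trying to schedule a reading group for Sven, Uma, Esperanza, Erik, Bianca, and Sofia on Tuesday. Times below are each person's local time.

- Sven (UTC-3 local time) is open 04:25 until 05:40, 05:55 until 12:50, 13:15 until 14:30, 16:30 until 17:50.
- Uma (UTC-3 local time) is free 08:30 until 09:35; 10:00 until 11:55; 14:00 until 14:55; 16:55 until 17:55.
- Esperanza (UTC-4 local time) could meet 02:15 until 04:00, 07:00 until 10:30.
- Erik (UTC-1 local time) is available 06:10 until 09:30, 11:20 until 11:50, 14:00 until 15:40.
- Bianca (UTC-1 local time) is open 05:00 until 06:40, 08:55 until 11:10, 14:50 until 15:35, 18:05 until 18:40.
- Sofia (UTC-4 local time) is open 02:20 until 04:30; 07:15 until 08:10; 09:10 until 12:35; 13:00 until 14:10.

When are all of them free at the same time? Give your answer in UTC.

Sven in UTC: 07:25-08:40, 08:55-15:50, 16:15-17:30, 19:30-20:50 (add 3h to convert from UTC-3).
Uma in UTC: 11:30-12:35, 13:00-14:55, 17:00-17:55, 19:55-20:55 (add 3h to convert from UTC-3).
Esperanza in UTC: 06:15-08:00, 11:00-14:30 (add 4h to convert from UTC-4).
Erik in UTC: 07:10-10:30, 12:20-12:50, 15:00-16:40 (add 1h to convert from UTC-1).
Bianca in UTC: 06:00-07:40, 09:55-12:10, 15:50-16:35, 19:05-19:40 (add 1h to convert from UTC-1).
Sofia in UTC: 06:20-08:30, 11:15-12:10, 13:10-16:35, 17:00-18:10 (add 4h to convert from UTC-4).
Sven ∩ Uma: 11:30-12:35, 13:00-14:55, 17:00-17:30, 19:55-20:50.
Sven ∩ Uma ∩ Esperanza: 11:30-12:35, 13:00-14:30.
Sven ∩ Uma ∩ Esperanza ∩ Erik: 12:20-12:35.
Sven ∩ Uma ∩ Esperanza ∩ Erik ∩ Bianca: ∅.
Sven ∩ Uma ∩ Esperanza ∩ Erik ∩ Bianca ∩ Sofia: ∅.
There is no time when everyone is free.

none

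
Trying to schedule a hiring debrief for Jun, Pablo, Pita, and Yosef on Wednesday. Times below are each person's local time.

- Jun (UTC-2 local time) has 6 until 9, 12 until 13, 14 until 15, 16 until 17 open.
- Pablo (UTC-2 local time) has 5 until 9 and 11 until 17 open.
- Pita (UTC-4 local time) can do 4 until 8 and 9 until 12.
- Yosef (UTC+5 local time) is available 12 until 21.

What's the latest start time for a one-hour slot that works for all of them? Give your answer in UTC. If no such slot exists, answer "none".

Jun in UTC: 08:00-11:00, 14:00-15:00, 16:00-17:00, 18:00-19:00 (add 2h to convert from UTC-2).
Pablo in UTC: 07:00-11:00, 13:00-19:00 (add 2h to convert from UTC-2).
Pita in UTC: 08:00-12:00, 13:00-16:00 (add 4h to convert from UTC-4).
Yosef in UTC: 07:00-16:00 (subtract 5h to convert from UTC+5).
Jun ∩ Pablo: 08:00-11:00, 14:00-15:00, 16:00-17:00, 18:00-19:00.
Jun ∩ Pablo ∩ Pita: 08:00-11:00, 14:00-15:00.
Jun ∩ Pablo ∩ Pita ∩ Yosef: 08:00-11:00, 14:00-15:00.
So the common availability across everyone is 08:00-11:00, 14:00-15:00.
The last common window of at least 60 minutes is 14:00-15:00; a 60-minute meeting can start as late as 14:00 and still end by 15:00.

14:00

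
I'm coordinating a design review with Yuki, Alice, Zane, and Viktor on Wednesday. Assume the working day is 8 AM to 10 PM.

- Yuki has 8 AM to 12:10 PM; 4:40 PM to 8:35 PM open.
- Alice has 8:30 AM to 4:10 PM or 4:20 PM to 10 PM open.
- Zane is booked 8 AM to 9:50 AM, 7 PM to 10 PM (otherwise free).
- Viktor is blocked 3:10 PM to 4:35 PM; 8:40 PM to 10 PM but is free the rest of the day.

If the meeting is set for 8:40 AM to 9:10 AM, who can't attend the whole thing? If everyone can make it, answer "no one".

Zane

Yuki free: 08:00-12:10, 16:40-20:35.
Alice free: 08:30-16:10, 16:20-22:00.
Zane free: 09:50-19:00 (invert busy blocks within the working day).
Viktor free: 08:00-15:10, 16:35-20:40 (invert busy blocks within the working day).
Yuki: free for 08:40-09:10. Alice: free for 08:40-09:10. Zane: not fully free for 08:40-09:10. Viktor: free for 08:40-09:10.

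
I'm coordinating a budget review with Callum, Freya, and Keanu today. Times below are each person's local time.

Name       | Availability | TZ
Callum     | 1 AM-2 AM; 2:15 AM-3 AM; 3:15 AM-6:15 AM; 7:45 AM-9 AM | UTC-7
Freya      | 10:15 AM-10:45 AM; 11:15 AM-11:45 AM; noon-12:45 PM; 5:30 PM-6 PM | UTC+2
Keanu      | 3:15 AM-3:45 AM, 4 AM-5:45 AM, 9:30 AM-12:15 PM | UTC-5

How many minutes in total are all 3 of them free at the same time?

Callum in UTC: 08:00-09:00, 09:15-10:00, 10:15-13:15, 14:45-16:00 (add 7h to convert from UTC-7).
Freya in UTC: 08:15-08:45, 09:15-09:45, 10:00-10:45, 15:30-16:00 (subtract 2h to convert from UTC+2).
Keanu in UTC: 08:15-08:45, 09:00-10:45, 14:30-17:15 (add 5h to convert from UTC-5).
Callum ∩ Freya: 08:15-08:45, 09:15-09:45, 10:15-10:45, 15:30-16:00.
Callum ∩ Freya ∩ Keanu: 08:15-08:45, 09:15-09:45, 10:15-10:45, 15:30-16:00.
Summing the common windows: 30 + 30 + 30 + 30 = 120 minutes.

120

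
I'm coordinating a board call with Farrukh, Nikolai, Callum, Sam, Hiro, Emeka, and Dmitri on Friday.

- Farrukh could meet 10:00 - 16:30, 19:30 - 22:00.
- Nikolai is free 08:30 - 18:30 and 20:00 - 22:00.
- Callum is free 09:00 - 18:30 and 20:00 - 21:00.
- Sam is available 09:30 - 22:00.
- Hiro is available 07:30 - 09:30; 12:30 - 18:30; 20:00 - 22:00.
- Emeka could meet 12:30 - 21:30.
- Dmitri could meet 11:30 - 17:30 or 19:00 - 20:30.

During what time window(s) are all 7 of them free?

12:30-16:30, 20:00-20:30

Farrukh ∩ Nikolai: 10:00-16:30, 20:00-22:00.
Farrukh ∩ Nikolai ∩ Callum: 10:00-16:30, 20:00-21:00.
Farrukh ∩ Nikolai ∩ Callum ∩ Sam: 10:00-16:30, 20:00-21:00.
Farrukh ∩ Nikolai ∩ Callum ∩ Sam ∩ Hiro: 12:30-16:30, 20:00-21:00.
Farrukh ∩ Nikolai ∩ Callum ∩ Sam ∩ Hiro ∩ Emeka: 12:30-16:30, 20:00-21:00.
Farrukh ∩ Nikolai ∩ Callum ∩ Sam ∩ Hiro ∩ Emeka ∩ Dmitri: 12:30-16:30, 20:00-20:30.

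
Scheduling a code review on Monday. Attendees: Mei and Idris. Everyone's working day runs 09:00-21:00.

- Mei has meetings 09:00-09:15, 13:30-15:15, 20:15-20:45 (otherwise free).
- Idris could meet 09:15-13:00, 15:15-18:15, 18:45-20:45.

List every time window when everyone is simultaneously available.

09:15-13:00, 15:15-18:15, 18:45-20:15

Mei free: 09:15-13:30, 15:15-20:15, 20:45-21:00 (invert busy blocks within the working day).
Idris free: 09:15-13:00, 15:15-18:15, 18:45-20:45.
Mei ∩ Idris: 09:15-13:00, 15:15-18:15, 18:45-20:15.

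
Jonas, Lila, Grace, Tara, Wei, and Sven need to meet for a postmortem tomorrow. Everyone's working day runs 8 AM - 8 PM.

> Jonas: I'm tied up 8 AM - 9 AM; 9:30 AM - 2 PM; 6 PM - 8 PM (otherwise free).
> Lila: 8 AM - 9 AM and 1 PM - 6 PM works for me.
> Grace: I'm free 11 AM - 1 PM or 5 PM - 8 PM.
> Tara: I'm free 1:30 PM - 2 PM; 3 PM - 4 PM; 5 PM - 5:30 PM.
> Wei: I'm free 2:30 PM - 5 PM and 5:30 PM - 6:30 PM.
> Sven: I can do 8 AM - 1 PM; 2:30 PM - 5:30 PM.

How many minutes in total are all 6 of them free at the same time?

0

Jonas free: 09:00-09:30, 14:00-18:00 (invert busy blocks within the working day).
Lila free: 08:00-09:00, 13:00-18:00.
Grace free: 11:00-13:00, 17:00-20:00.
Tara free: 13:30-14:00, 15:00-16:00, 17:00-17:30.
Wei free: 14:30-17:00, 17:30-18:30.
Sven free: 08:00-13:00, 14:30-17:30.
Jonas ∩ Lila: 14:00-18:00.
Jonas ∩ Lila ∩ Grace: 17:00-18:00.
Jonas ∩ Lila ∩ Grace ∩ Tara: 17:00-17:30.
Jonas ∩ Lila ∩ Grace ∩ Tara ∩ Wei: ∅.
Jonas ∩ Lila ∩ Grace ∩ Tara ∩ Wei ∩ Sven: ∅.
There is no time when everyone is free.
There is no common window, so the total is 0 minutes.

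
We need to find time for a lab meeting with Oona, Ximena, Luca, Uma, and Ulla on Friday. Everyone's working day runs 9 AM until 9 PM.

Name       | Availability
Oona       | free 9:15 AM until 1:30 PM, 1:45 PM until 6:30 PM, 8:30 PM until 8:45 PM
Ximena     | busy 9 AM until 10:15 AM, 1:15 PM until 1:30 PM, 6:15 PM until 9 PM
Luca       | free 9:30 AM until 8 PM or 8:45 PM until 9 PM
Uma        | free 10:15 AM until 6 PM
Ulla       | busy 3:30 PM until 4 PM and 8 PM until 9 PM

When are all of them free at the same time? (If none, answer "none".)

10:15-13:15, 13:45-15:30, 16:00-18:00

Oona free: 09:15-13:30, 13:45-18:30, 20:30-20:45.
Ximena free: 10:15-13:15, 13:30-18:15 (invert busy blocks within the working day).
Luca free: 09:30-20:00, 20:45-21:00.
Uma free: 10:15-18:00.
Ulla free: 09:00-15:30, 16:00-20:00 (invert busy blocks within the working day).
Oona ∩ Ximena: 10:15-13:15, 13:45-18:15.
Oona ∩ Ximena ∩ Luca: 10:15-13:15, 13:45-18:15.
Oona ∩ Ximena ∩ Luca ∩ Uma: 10:15-13:15, 13:45-18:00.
Oona ∩ Ximena ∩ Luca ∩ Uma ∩ Ulla: 10:15-13:15, 13:45-15:30, 16:00-18:00.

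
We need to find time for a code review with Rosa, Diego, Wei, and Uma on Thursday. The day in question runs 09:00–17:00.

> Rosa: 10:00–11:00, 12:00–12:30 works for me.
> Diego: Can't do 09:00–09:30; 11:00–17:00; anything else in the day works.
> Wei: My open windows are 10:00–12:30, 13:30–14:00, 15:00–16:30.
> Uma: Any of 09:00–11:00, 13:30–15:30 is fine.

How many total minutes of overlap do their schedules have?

Rosa free: 10:00-11:00, 12:00-12:30.
Diego free: 09:30-11:00 (invert busy blocks within the working day).
Wei free: 10:00-12:30, 13:30-14:00, 15:00-16:30.
Uma free: 09:00-11:00, 13:30-15:30.
Rosa ∩ Diego: 10:00-11:00.
Rosa ∩ Diego ∩ Wei: 10:00-11:00.
Rosa ∩ Diego ∩ Wei ∩ Uma: 10:00-11:00.
That's a single block of 60 minutes.

60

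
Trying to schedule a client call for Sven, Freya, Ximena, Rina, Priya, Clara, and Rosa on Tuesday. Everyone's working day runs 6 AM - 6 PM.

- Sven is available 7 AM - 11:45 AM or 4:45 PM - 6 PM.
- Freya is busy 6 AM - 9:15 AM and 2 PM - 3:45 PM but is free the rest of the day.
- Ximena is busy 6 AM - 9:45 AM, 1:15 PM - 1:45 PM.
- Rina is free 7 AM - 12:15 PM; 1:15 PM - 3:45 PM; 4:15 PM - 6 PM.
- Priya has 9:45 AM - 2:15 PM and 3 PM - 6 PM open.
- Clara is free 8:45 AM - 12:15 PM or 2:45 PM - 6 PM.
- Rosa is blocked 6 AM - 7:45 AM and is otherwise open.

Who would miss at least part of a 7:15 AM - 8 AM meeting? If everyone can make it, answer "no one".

Clara, Freya, Priya, Rosa, Ximena

Sven free: 07:00-11:45, 16:45-18:00.
Freya free: 09:15-14:00, 15:45-18:00 (invert busy blocks within the working day).
Ximena free: 09:45-13:15, 13:45-18:00 (invert busy blocks within the working day).
Rina free: 07:00-12:15, 13:15-15:45, 16:15-18:00.
Priya free: 09:45-14:15, 15:00-18:00.
Clara free: 08:45-12:15, 14:45-18:00.
Rosa free: 07:45-18:00 (invert busy blocks within the working day).
Sven: free for 07:15-08:00. Freya: not fully free for 07:15-08:00. Ximena: not fully free for 07:15-08:00. Rina: free for 07:15-08:00. Priya: not fully free for 07:15-08:00. Clara: not fully free for 07:15-08:00. Rosa: not fully free for 07:15-08:00.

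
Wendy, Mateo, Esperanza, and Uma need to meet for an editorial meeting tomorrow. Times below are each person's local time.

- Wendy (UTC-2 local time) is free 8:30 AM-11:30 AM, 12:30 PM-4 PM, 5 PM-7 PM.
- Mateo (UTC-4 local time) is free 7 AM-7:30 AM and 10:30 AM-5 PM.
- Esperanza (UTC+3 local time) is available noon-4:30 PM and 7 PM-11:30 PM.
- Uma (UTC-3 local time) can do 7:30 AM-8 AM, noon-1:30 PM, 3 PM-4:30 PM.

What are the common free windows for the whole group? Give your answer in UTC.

Wendy in UTC: 10:30-13:30, 14:30-18:00, 19:00-21:00 (add 2h to convert from UTC-2).
Mateo in UTC: 11:00-11:30, 14:30-21:00 (add 4h to convert from UTC-4).
Esperanza in UTC: 09:00-13:30, 16:00-20:30 (subtract 3h to convert from UTC+3).
Uma in UTC: 10:30-11:00, 15:00-16:30, 18:00-19:30 (add 3h to convert from UTC-3).
Wendy ∩ Mateo: 11:00-11:30, 14:30-18:00, 19:00-21:00.
Wendy ∩ Mateo ∩ Esperanza: 11:00-11:30, 16:00-18:00, 19:00-20:30.
Wendy ∩ Mateo ∩ Esperanza ∩ Uma: 16:00-16:30, 19:00-19:30.

16:00-16:30, 19:00-19:30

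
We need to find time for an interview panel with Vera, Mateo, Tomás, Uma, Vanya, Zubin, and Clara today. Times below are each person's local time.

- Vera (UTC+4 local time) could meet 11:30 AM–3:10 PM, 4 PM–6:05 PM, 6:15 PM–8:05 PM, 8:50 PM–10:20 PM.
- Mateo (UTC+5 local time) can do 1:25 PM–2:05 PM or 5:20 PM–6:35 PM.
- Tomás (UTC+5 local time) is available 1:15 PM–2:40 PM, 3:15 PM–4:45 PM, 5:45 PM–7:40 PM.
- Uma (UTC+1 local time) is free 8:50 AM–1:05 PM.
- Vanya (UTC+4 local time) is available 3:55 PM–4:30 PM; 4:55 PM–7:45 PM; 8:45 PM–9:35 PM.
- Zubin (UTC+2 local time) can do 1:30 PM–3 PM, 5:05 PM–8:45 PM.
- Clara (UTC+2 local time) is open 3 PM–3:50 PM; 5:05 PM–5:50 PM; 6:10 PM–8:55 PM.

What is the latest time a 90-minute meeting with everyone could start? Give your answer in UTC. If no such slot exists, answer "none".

none

Vera in UTC: 07:30-11:10, 12:00-14:05, 14:15-16:05, 16:50-18:20 (subtract 4h to convert from UTC+4).
Mateo in UTC: 08:25-09:05, 12:20-13:35 (subtract 5h to convert from UTC+5).
Tomás in UTC: 08:15-09:40, 10:15-11:45, 12:45-14:40 (subtract 5h to convert from UTC+5).
Uma in UTC: 07:50-12:05 (subtract 1h to convert from UTC+1).
Vanya in UTC: 11:55-12:30, 12:55-15:45, 16:45-17:35 (subtract 4h to convert from UTC+4).
Zubin in UTC: 11:30-13:00, 15:05-18:45 (subtract 2h to convert from UTC+2).
Clara in UTC: 13:00-13:50, 15:05-15:50, 16:10-18:55 (subtract 2h to convert from UTC+2).
Vera ∩ Mateo: 08:25-09:05, 12:20-13:35.
Vera ∩ Mateo ∩ Tomás: 08:25-09:05, 12:45-13:35.
Vera ∩ Mateo ∩ Tomás ∩ Uma: 08:25-09:05.
Vera ∩ Mateo ∩ Tomás ∩ Uma ∩ Vanya: ∅.
Vera ∩ Mateo ∩ Tomás ∩ Uma ∩ Vanya ∩ Zubin: ∅.
Vera ∩ Mateo ∩ Tomás ∩ Uma ∩ Vanya ∩ Zubin ∩ Clara: ∅.
There is no time when everyone is free.
No common window is at least 90 minutes long.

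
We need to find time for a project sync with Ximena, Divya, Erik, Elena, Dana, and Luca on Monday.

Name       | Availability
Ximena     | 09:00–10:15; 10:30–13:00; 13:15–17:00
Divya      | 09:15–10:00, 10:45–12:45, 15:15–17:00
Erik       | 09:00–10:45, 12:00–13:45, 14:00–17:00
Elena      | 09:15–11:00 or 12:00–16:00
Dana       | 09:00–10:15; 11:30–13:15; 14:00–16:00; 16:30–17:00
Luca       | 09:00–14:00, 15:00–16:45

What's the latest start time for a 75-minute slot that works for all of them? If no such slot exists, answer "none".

none

Ximena ∩ Divya: 09:15-10:00, 10:45-12:45, 15:15-17:00.
Ximena ∩ Divya ∩ Erik: 09:15-10:00, 12:00-12:45, 15:15-17:00.
Ximena ∩ Divya ∩ Erik ∩ Elena: 09:15-10:00, 12:00-12:45, 15:15-16:00.
Ximena ∩ Divya ∩ Erik ∩ Elena ∩ Dana: 09:15-10:00, 12:00-12:45, 15:15-16:00.
Ximena ∩ Divya ∩ Erik ∩ Elena ∩ Dana ∩ Luca: 09:15-10:00, 12:00-12:45, 15:15-16:00.
So the common availability across everyone is 09:15-10:00, 12:00-12:45, 15:15-16:00.
No common window is at least 75 minutes long.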